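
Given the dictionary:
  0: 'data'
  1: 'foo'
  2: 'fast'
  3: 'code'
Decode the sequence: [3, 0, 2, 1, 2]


Look up each index in the dictionary:
  3 -> 'code'
  0 -> 'data'
  2 -> 'fast'
  1 -> 'foo'
  2 -> 'fast'

Decoded: "code data fast foo fast"


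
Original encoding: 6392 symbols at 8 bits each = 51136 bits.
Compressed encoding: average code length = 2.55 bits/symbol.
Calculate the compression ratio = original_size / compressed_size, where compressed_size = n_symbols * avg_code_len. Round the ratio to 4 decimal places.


original_size = n_symbols * orig_bits = 6392 * 8 = 51136 bits
compressed_size = n_symbols * avg_code_len = 6392 * 2.55 = 16299.6 bits
ratio = original_size / compressed_size = 51136 / 16299.6 = 3.1373

Compression ratio = 3.1373


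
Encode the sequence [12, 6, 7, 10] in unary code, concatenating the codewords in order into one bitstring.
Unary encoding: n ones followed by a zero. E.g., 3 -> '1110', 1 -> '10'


Encode each number as n ones followed by a terminating 0:
  12 -> 1111111111110 (13 bits)
  6 -> 1111110 (7 bits)
  7 -> 11111110 (8 bits)
  10 -> 11111111110 (11 bits)
Total length = 13 + 7 + 8 + 11 = 39 bits.

Unary([12, 6, 7, 10]) = 111111111111011111101111111011111111110 (39 bits)


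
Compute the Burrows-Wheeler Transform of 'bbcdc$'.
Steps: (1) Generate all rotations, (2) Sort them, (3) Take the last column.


Rotations (sorted):
  0: $bbcdc -> last char: c
  1: bbcdc$ -> last char: $
  2: bcdc$b -> last char: b
  3: c$bbcd -> last char: d
  4: cdc$bb -> last char: b
  5: dc$bbc -> last char: c


BWT = c$bdbc


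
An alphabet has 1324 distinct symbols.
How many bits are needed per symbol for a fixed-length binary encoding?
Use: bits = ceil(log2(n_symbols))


log2(1324) = 10.3707
Bracket: 2^10 = 1024 < 1324 <= 2^11 = 2048
So ceil(log2(1324)) = 11

bits = ceil(log2(1324)) = ceil(10.3707) = 11 bits


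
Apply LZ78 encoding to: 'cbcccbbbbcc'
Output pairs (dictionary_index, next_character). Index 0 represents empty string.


LZ78 encoding steps:
Dictionary: {0: ''}
Step 1: w='' (idx 0), next='c' -> output (0, 'c'), add 'c' as idx 1
Step 2: w='' (idx 0), next='b' -> output (0, 'b'), add 'b' as idx 2
Step 3: w='c' (idx 1), next='c' -> output (1, 'c'), add 'cc' as idx 3
Step 4: w='c' (idx 1), next='b' -> output (1, 'b'), add 'cb' as idx 4
Step 5: w='b' (idx 2), next='b' -> output (2, 'b'), add 'bb' as idx 5
Step 6: w='b' (idx 2), next='c' -> output (2, 'c'), add 'bc' as idx 6
Step 7: w='c' (idx 1), end of input -> output (1, '')


Encoded: [(0, 'c'), (0, 'b'), (1, 'c'), (1, 'b'), (2, 'b'), (2, 'c'), (1, '')]


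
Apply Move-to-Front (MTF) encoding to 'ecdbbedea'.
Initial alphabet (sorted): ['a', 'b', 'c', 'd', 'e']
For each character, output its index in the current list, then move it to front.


MTF encoding:
'e': index 4 in ['a', 'b', 'c', 'd', 'e'] -> ['e', 'a', 'b', 'c', 'd']
'c': index 3 in ['e', 'a', 'b', 'c', 'd'] -> ['c', 'e', 'a', 'b', 'd']
'd': index 4 in ['c', 'e', 'a', 'b', 'd'] -> ['d', 'c', 'e', 'a', 'b']
'b': index 4 in ['d', 'c', 'e', 'a', 'b'] -> ['b', 'd', 'c', 'e', 'a']
'b': index 0 in ['b', 'd', 'c', 'e', 'a'] -> ['b', 'd', 'c', 'e', 'a']
'e': index 3 in ['b', 'd', 'c', 'e', 'a'] -> ['e', 'b', 'd', 'c', 'a']
'd': index 2 in ['e', 'b', 'd', 'c', 'a'] -> ['d', 'e', 'b', 'c', 'a']
'e': index 1 in ['d', 'e', 'b', 'c', 'a'] -> ['e', 'd', 'b', 'c', 'a']
'a': index 4 in ['e', 'd', 'b', 'c', 'a'] -> ['a', 'e', 'd', 'b', 'c']


Output: [4, 3, 4, 4, 0, 3, 2, 1, 4]


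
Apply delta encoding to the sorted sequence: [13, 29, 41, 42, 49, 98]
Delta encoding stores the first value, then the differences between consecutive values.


First value: 13
Deltas:
  29 - 13 = 16
  41 - 29 = 12
  42 - 41 = 1
  49 - 42 = 7
  98 - 49 = 49


Delta encoded: [13, 16, 12, 1, 7, 49]


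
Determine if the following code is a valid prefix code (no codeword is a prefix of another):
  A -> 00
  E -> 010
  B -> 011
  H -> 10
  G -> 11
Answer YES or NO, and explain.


Checking each pair (does one codeword prefix another?):
  A='00' vs E='010': no prefix
  A='00' vs B='011': no prefix
  A='00' vs H='10': no prefix
  A='00' vs G='11': no prefix
  E='010' vs A='00': no prefix
  E='010' vs B='011': no prefix
  E='010' vs H='10': no prefix
  E='010' vs G='11': no prefix
  B='011' vs A='00': no prefix
  B='011' vs E='010': no prefix
  B='011' vs H='10': no prefix
  B='011' vs G='11': no prefix
  H='10' vs A='00': no prefix
  H='10' vs E='010': no prefix
  H='10' vs B='011': no prefix
  H='10' vs G='11': no prefix
  G='11' vs A='00': no prefix
  G='11' vs E='010': no prefix
  G='11' vs B='011': no prefix
  G='11' vs H='10': no prefix
No violation found over all pairs.

YES -- this is a valid prefix code. No codeword is a prefix of any other codeword.


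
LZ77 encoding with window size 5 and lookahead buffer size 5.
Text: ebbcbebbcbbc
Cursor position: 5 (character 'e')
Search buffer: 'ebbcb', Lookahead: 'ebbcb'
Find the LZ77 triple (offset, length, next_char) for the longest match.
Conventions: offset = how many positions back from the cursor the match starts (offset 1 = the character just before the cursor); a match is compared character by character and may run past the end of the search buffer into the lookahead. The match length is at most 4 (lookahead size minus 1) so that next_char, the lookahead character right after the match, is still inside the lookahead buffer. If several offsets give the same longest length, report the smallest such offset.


Try each offset into the search buffer:
  offset=1 (pos 4, char 'b'): match length 0
  offset=2 (pos 3, char 'c'): match length 0
  offset=3 (pos 2, char 'b'): match length 0
  offset=4 (pos 1, char 'b'): match length 0
  offset=5 (pos 0, char 'e'): match length 4
Longest match has length 4 at offset 5.
next_char = character at position 5 + 4 = 9 -> 'b'

Best match: offset=5, length=4 (matching 'ebbc' starting at position 0)
LZ77 triple: (5, 4, 'b')


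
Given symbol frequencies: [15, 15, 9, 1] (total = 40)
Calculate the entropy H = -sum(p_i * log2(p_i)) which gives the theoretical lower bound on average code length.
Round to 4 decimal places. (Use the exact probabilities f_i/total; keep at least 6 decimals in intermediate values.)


Per-symbol terms -p_i * log2(p_i) with p_i = f_i/40:
  p = 15/40 = 0.375000: log2(p) = -1.415037, -p*log2(p) = 0.530639
  p = 15/40 = 0.375000: log2(p) = -1.415037, -p*log2(p) = 0.530639
  p = 9/40 = 0.225000: log2(p) = -2.152003, -p*log2(p) = 0.484201
  p = 1/40 = 0.025000: log2(p) = -5.321928, -p*log2(p) = 0.133048
H = 0.530639 + 0.530639 + 0.484201 + 0.133048 = 1.678527

H = 1.6785 bits/symbol


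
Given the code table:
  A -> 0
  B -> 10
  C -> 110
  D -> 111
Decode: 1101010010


Decoding:
110 -> C
10 -> B
10 -> B
0 -> A
10 -> B


Result: CBBAB


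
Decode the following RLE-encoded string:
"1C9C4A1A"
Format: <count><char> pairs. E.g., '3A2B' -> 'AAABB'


Expanding each <count><char> pair:
  1C -> 'C'
  9C -> 'CCCCCCCCC'
  4A -> 'AAAA'
  1A -> 'A'

Decoded = CCCCCCCCCCAAAAA


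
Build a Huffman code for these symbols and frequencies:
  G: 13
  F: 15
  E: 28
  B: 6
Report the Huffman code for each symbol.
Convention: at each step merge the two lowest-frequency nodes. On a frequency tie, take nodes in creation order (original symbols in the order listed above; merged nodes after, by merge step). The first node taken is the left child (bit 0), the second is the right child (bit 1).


Huffman tree construction:
Step 1: Merge B(6) + G(13) = 19
Step 2: Merge F(15) + (B+G)(19) = 34
Step 3: Merge E(28) + (F+(B+G))(34) = 62
Read each symbol's code off the tree from the root (left child = 0, right child = 1).

Codes:
  G: 111 (length 3)
  F: 10 (length 2)
  E: 0 (length 1)
  B: 110 (length 3)
Average code length: 115/62 = 1.8548 bits/symbol


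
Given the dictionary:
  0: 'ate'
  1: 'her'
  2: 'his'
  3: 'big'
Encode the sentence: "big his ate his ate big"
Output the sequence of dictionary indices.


Look up each word in the dictionary:
  'big' -> 3
  'his' -> 2
  'ate' -> 0
  'his' -> 2
  'ate' -> 0
  'big' -> 3

Encoded: [3, 2, 0, 2, 0, 3]


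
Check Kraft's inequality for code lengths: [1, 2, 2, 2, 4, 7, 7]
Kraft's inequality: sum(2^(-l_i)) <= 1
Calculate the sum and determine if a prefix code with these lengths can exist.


Sum = 2^(-1) + 2^(-2) + 2^(-2) + 2^(-2) + 2^(-4) + 2^(-7) + 2^(-7)
    = 0.5 + 0.25 + 0.25 + 0.25 + 0.0625 + 0.0078125 + 0.0078125
    = 170/128 = 1.328125
Since 1.328125 > 1, Kraft's inequality is NOT satisfied.
A prefix code with these lengths CANNOT exist.

Kraft sum = 1.328125. Not satisfied.


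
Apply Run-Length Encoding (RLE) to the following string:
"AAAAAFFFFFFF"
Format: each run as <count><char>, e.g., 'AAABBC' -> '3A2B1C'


Scanning runs left to right:
  i=0: run of 'A' x 5 -> '5A'
  i=5: run of 'F' x 7 -> '7F'

RLE = 5A7F


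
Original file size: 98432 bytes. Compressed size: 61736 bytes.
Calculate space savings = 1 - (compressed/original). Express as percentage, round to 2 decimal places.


ratio = compressed/original = 61736/98432 = 0.627194
savings = 1 - ratio = 1 - 0.627194 = 0.372806
as a percentage: 0.372806 * 100 = 37.28%

Space savings = 1 - 61736/98432 = 37.28%


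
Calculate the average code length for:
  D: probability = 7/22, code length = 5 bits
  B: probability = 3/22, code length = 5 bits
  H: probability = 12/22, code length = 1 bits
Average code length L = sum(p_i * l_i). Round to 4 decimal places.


Weighted contributions p_i * l_i:
  D: (7/22) * 5 = 35/22
  B: (3/22) * 5 = 15/22
  H: (12/22) * 1 = 12/22
Sum = (35 + 15 + 12)/22 = 62/22

L = 62/22 = 2.8182 bits/symbol


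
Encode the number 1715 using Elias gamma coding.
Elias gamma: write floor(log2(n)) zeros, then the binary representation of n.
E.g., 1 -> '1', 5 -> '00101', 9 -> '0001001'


num_bits = floor(log2(1715)) + 1 = 11
leading_zeros = num_bits - 1 = 10
binary(1715) = 11010110011

Elias gamma(1715) = '0000000000' + '11010110011' = 000000000011010110011 (21 bits)


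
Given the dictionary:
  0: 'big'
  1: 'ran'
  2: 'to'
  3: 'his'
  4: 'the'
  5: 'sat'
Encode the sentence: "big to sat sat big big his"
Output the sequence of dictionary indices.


Look up each word in the dictionary:
  'big' -> 0
  'to' -> 2
  'sat' -> 5
  'sat' -> 5
  'big' -> 0
  'big' -> 0
  'his' -> 3

Encoded: [0, 2, 5, 5, 0, 0, 3]


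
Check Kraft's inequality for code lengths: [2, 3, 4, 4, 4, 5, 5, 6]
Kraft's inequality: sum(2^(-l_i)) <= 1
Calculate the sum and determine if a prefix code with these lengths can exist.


Sum = 2^(-2) + 2^(-3) + 2^(-4) + 2^(-4) + 2^(-4) + 2^(-5) + 2^(-5) + 2^(-6)
    = 0.25 + 0.125 + 0.0625 + 0.0625 + 0.0625 + 0.03125 + 0.03125 + 0.015625
    = 41/64 = 0.640625
Since 0.640625 <= 1, Kraft's inequality IS satisfied.
A prefix code with these lengths CAN exist.

Kraft sum = 0.640625. Satisfied.


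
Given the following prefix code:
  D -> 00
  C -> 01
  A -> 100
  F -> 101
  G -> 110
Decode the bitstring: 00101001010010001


Decoding step by step:
Bits 00 -> D
Bits 101 -> F
Bits 00 -> D
Bits 101 -> F
Bits 00 -> D
Bits 100 -> A
Bits 01 -> C


Decoded message: DFDFDAC


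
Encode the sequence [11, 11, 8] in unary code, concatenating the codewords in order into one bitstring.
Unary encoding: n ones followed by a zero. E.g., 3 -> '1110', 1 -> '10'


Encode each number as n ones followed by a terminating 0:
  11 -> 111111111110 (12 bits)
  11 -> 111111111110 (12 bits)
  8 -> 111111110 (9 bits)
Total length = 12 + 12 + 9 = 33 bits.

Unary([11, 11, 8]) = 111111111110111111111110111111110 (33 bits)


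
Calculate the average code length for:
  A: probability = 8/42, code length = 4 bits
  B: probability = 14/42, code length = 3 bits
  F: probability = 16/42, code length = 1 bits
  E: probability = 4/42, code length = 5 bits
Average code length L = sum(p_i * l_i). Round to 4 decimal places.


Weighted contributions p_i * l_i:
  A: (8/42) * 4 = 32/42
  B: (14/42) * 3 = 42/42
  F: (16/42) * 1 = 16/42
  E: (4/42) * 5 = 20/42
Sum = (32 + 42 + 16 + 20)/42 = 110/42

L = 110/42 = 2.6190 bits/symbol


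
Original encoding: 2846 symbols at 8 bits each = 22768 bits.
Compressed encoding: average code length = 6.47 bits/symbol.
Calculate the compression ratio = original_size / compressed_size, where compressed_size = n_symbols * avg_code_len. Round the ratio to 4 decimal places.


original_size = n_symbols * orig_bits = 2846 * 8 = 22768 bits
compressed_size = n_symbols * avg_code_len = 2846 * 6.47 = 18413.62 bits
ratio = original_size / compressed_size = 22768 / 18413.62 = 1.2365

Compression ratio = 1.2365


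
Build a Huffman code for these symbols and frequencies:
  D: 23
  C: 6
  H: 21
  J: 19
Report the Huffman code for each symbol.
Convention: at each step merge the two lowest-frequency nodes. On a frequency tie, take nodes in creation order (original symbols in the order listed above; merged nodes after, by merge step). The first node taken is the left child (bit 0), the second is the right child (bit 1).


Huffman tree construction:
Step 1: Merge C(6) + J(19) = 25
Step 2: Merge H(21) + D(23) = 44
Step 3: Merge (C+J)(25) + (H+D)(44) = 69
Read each symbol's code off the tree from the root (left child = 0, right child = 1).

Codes:
  D: 11 (length 2)
  C: 00 (length 2)
  H: 10 (length 2)
  J: 01 (length 2)
Average code length: 138/69 = 2.0000 bits/symbol


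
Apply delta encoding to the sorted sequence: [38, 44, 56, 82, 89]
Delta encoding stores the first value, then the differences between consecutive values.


First value: 38
Deltas:
  44 - 38 = 6
  56 - 44 = 12
  82 - 56 = 26
  89 - 82 = 7


Delta encoded: [38, 6, 12, 26, 7]


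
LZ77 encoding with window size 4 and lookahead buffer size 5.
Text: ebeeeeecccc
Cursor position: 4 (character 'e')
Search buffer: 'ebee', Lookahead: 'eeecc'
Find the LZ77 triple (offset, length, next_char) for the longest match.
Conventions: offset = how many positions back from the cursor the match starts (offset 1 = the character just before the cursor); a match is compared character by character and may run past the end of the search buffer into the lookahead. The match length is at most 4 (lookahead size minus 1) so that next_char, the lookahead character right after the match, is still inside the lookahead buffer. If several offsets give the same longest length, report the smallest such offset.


Try each offset into the search buffer:
  offset=1 (pos 3, char 'e'): match length 3
  offset=2 (pos 2, char 'e'): match length 3
  offset=3 (pos 1, char 'b'): match length 0
  offset=4 (pos 0, char 'e'): match length 1
Longest match has length 3, found at offsets 1, 2; take the smallest, offset 1.
next_char = character at position 4 + 3 = 7 -> 'c'

Best match: offset=1, length=3 (matching 'eee' starting at position 3)
LZ77 triple: (1, 3, 'c')


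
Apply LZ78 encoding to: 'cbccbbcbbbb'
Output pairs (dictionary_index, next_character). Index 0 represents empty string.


LZ78 encoding steps:
Dictionary: {0: ''}
Step 1: w='' (idx 0), next='c' -> output (0, 'c'), add 'c' as idx 1
Step 2: w='' (idx 0), next='b' -> output (0, 'b'), add 'b' as idx 2
Step 3: w='c' (idx 1), next='c' -> output (1, 'c'), add 'cc' as idx 3
Step 4: w='b' (idx 2), next='b' -> output (2, 'b'), add 'bb' as idx 4
Step 5: w='c' (idx 1), next='b' -> output (1, 'b'), add 'cb' as idx 5
Step 6: w='bb' (idx 4), next='b' -> output (4, 'b'), add 'bbb' as idx 6


Encoded: [(0, 'c'), (0, 'b'), (1, 'c'), (2, 'b'), (1, 'b'), (4, 'b')]


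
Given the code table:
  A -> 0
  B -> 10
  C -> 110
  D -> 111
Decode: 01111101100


Decoding:
0 -> A
111 -> D
110 -> C
110 -> C
0 -> A


Result: ADCCA


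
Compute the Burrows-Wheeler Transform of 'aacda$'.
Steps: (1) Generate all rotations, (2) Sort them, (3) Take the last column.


Rotations (sorted):
  0: $aacda -> last char: a
  1: a$aacd -> last char: d
  2: aacda$ -> last char: $
  3: acda$a -> last char: a
  4: cda$aa -> last char: a
  5: da$aac -> last char: c


BWT = ad$aac


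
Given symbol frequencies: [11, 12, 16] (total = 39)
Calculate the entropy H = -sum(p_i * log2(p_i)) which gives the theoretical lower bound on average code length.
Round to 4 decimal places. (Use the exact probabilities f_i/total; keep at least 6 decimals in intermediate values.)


Per-symbol terms -p_i * log2(p_i) with p_i = f_i/39:
  p = 11/39 = 0.282051: log2(p) = -1.825971, -p*log2(p) = 0.515017
  p = 12/39 = 0.307692: log2(p) = -1.700440, -p*log2(p) = 0.523212
  p = 16/39 = 0.410256: log2(p) = -1.285402, -p*log2(p) = 0.527345
H = 0.515017 + 0.523212 + 0.527345 = 1.565574

H = 1.5656 bits/symbol


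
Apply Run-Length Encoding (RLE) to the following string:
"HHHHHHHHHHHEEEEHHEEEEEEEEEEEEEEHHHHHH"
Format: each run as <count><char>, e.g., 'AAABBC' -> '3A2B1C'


Scanning runs left to right:
  i=0: run of 'H' x 11 -> '11H'
  i=11: run of 'E' x 4 -> '4E'
  i=15: run of 'H' x 2 -> '2H'
  i=17: run of 'E' x 14 -> '14E'
  i=31: run of 'H' x 6 -> '6H'

RLE = 11H4E2H14E6H


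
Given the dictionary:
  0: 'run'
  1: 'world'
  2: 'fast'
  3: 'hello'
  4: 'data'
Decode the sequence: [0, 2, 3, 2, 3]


Look up each index in the dictionary:
  0 -> 'run'
  2 -> 'fast'
  3 -> 'hello'
  2 -> 'fast'
  3 -> 'hello'

Decoded: "run fast hello fast hello"


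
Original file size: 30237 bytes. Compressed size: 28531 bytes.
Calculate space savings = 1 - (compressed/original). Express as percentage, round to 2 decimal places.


ratio = compressed/original = 28531/30237 = 0.943579
savings = 1 - ratio = 1 - 0.943579 = 0.056421
as a percentage: 0.056421 * 100 = 5.64%

Space savings = 1 - 28531/30237 = 5.64%


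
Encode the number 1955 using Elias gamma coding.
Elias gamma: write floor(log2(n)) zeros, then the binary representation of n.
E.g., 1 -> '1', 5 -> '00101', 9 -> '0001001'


num_bits = floor(log2(1955)) + 1 = 11
leading_zeros = num_bits - 1 = 10
binary(1955) = 11110100011

Elias gamma(1955) = '0000000000' + '11110100011' = 000000000011110100011 (21 bits)


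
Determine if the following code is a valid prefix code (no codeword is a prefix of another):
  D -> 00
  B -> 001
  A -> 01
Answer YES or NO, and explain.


Checking each pair (does one codeword prefix another?):
  D='00' vs B='001': prefix -- VIOLATION

NO -- this is NOT a valid prefix code. D (00) is a prefix of B (001).


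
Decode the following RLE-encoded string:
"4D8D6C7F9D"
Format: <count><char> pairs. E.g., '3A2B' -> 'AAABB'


Expanding each <count><char> pair:
  4D -> 'DDDD'
  8D -> 'DDDDDDDD'
  6C -> 'CCCCCC'
  7F -> 'FFFFFFF'
  9D -> 'DDDDDDDDD'

Decoded = DDDDDDDDDDDDCCCCCCFFFFFFFDDDDDDDDD


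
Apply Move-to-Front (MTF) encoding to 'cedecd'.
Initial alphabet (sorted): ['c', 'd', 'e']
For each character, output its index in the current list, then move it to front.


MTF encoding:
'c': index 0 in ['c', 'd', 'e'] -> ['c', 'd', 'e']
'e': index 2 in ['c', 'd', 'e'] -> ['e', 'c', 'd']
'd': index 2 in ['e', 'c', 'd'] -> ['d', 'e', 'c']
'e': index 1 in ['d', 'e', 'c'] -> ['e', 'd', 'c']
'c': index 2 in ['e', 'd', 'c'] -> ['c', 'e', 'd']
'd': index 2 in ['c', 'e', 'd'] -> ['d', 'c', 'e']


Output: [0, 2, 2, 1, 2, 2]


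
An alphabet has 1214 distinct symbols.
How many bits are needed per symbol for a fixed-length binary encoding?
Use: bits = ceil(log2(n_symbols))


log2(1214) = 10.2456
Bracket: 2^10 = 1024 < 1214 <= 2^11 = 2048
So ceil(log2(1214)) = 11

bits = ceil(log2(1214)) = ceil(10.2456) = 11 bits


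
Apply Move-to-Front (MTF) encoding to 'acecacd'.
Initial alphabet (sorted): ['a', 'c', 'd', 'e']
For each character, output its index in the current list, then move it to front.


MTF encoding:
'a': index 0 in ['a', 'c', 'd', 'e'] -> ['a', 'c', 'd', 'e']
'c': index 1 in ['a', 'c', 'd', 'e'] -> ['c', 'a', 'd', 'e']
'e': index 3 in ['c', 'a', 'd', 'e'] -> ['e', 'c', 'a', 'd']
'c': index 1 in ['e', 'c', 'a', 'd'] -> ['c', 'e', 'a', 'd']
'a': index 2 in ['c', 'e', 'a', 'd'] -> ['a', 'c', 'e', 'd']
'c': index 1 in ['a', 'c', 'e', 'd'] -> ['c', 'a', 'e', 'd']
'd': index 3 in ['c', 'a', 'e', 'd'] -> ['d', 'c', 'a', 'e']


Output: [0, 1, 3, 1, 2, 1, 3]


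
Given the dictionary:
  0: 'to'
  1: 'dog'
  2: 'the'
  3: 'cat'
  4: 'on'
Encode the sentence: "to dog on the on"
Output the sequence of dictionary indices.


Look up each word in the dictionary:
  'to' -> 0
  'dog' -> 1
  'on' -> 4
  'the' -> 2
  'on' -> 4

Encoded: [0, 1, 4, 2, 4]


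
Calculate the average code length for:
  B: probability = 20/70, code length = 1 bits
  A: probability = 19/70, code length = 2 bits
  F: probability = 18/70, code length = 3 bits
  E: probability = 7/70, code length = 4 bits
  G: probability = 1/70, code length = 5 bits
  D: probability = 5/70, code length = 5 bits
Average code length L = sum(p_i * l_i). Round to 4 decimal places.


Weighted contributions p_i * l_i:
  B: (20/70) * 1 = 20/70
  A: (19/70) * 2 = 38/70
  F: (18/70) * 3 = 54/70
  E: (7/70) * 4 = 28/70
  G: (1/70) * 5 = 5/70
  D: (5/70) * 5 = 25/70
Sum = (20 + 38 + 54 + 28 + 5 + 25)/70 = 170/70

L = 170/70 = 2.4286 bits/symbol


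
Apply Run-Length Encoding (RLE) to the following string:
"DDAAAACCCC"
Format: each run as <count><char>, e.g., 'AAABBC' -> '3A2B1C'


Scanning runs left to right:
  i=0: run of 'D' x 2 -> '2D'
  i=2: run of 'A' x 4 -> '4A'
  i=6: run of 'C' x 4 -> '4C'

RLE = 2D4A4C


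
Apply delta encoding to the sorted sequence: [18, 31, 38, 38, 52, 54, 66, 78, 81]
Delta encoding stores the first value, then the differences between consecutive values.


First value: 18
Deltas:
  31 - 18 = 13
  38 - 31 = 7
  38 - 38 = 0
  52 - 38 = 14
  54 - 52 = 2
  66 - 54 = 12
  78 - 66 = 12
  81 - 78 = 3


Delta encoded: [18, 13, 7, 0, 14, 2, 12, 12, 3]


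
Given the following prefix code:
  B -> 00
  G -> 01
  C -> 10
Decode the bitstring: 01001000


Decoding step by step:
Bits 01 -> G
Bits 00 -> B
Bits 10 -> C
Bits 00 -> B


Decoded message: GBCB


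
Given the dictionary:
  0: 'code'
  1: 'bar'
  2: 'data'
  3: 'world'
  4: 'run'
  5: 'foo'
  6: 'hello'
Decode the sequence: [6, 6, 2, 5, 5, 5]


Look up each index in the dictionary:
  6 -> 'hello'
  6 -> 'hello'
  2 -> 'data'
  5 -> 'foo'
  5 -> 'foo'
  5 -> 'foo'

Decoded: "hello hello data foo foo foo"


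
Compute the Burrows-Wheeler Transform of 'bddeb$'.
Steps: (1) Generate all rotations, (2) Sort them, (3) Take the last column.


Rotations (sorted):
  0: $bddeb -> last char: b
  1: b$bdde -> last char: e
  2: bddeb$ -> last char: $
  3: ddeb$b -> last char: b
  4: deb$bd -> last char: d
  5: eb$bdd -> last char: d


BWT = be$bdd


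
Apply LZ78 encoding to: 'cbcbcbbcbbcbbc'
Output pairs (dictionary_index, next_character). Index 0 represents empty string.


LZ78 encoding steps:
Dictionary: {0: ''}
Step 1: w='' (idx 0), next='c' -> output (0, 'c'), add 'c' as idx 1
Step 2: w='' (idx 0), next='b' -> output (0, 'b'), add 'b' as idx 2
Step 3: w='c' (idx 1), next='b' -> output (1, 'b'), add 'cb' as idx 3
Step 4: w='cb' (idx 3), next='b' -> output (3, 'b'), add 'cbb' as idx 4
Step 5: w='cbb' (idx 4), next='c' -> output (4, 'c'), add 'cbbc' as idx 5
Step 6: w='b' (idx 2), next='b' -> output (2, 'b'), add 'bb' as idx 6
Step 7: w='c' (idx 1), end of input -> output (1, '')


Encoded: [(0, 'c'), (0, 'b'), (1, 'b'), (3, 'b'), (4, 'c'), (2, 'b'), (1, '')]


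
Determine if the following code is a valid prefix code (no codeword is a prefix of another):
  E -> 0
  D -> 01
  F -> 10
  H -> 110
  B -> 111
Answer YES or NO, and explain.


Checking each pair (does one codeword prefix another?):
  E='0' vs D='01': prefix -- VIOLATION

NO -- this is NOT a valid prefix code. E (0) is a prefix of D (01).


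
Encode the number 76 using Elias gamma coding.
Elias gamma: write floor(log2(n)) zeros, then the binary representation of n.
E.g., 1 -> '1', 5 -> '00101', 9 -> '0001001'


num_bits = floor(log2(76)) + 1 = 7
leading_zeros = num_bits - 1 = 6
binary(76) = 1001100

Elias gamma(76) = '000000' + '1001100' = 0000001001100 (13 bits)


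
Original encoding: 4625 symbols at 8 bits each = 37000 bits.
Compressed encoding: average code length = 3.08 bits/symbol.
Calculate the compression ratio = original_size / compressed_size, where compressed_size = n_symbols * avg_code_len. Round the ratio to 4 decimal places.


original_size = n_symbols * orig_bits = 4625 * 8 = 37000 bits
compressed_size = n_symbols * avg_code_len = 4625 * 3.08 = 14245.0 bits
ratio = original_size / compressed_size = 37000 / 14245.0 = 2.5974

Compression ratio = 2.5974


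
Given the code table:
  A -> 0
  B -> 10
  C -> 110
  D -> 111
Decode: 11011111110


Decoding:
110 -> C
111 -> D
111 -> D
10 -> B


Result: CDDB


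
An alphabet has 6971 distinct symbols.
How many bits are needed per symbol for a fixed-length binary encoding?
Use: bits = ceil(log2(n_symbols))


log2(6971) = 12.7671
Bracket: 2^12 = 4096 < 6971 <= 2^13 = 8192
So ceil(log2(6971)) = 13

bits = ceil(log2(6971)) = ceil(12.7671) = 13 bits


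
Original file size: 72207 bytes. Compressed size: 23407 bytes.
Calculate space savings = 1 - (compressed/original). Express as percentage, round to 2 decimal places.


ratio = compressed/original = 23407/72207 = 0.324165
savings = 1 - ratio = 1 - 0.324165 = 0.675835
as a percentage: 0.675835 * 100 = 67.58%

Space savings = 1 - 23407/72207 = 67.58%


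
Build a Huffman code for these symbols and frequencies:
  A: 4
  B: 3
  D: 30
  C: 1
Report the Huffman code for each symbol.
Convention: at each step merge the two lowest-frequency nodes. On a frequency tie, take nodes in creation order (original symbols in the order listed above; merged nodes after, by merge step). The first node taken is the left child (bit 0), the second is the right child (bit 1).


Huffman tree construction:
Step 1: Merge C(1) + B(3) = 4
Step 2: Merge A(4) + (C+B)(4) = 8
Step 3: Merge (A+(C+B))(8) + D(30) = 38
Read each symbol's code off the tree from the root (left child = 0, right child = 1).

Codes:
  A: 00 (length 2)
  B: 011 (length 3)
  D: 1 (length 1)
  C: 010 (length 3)
Average code length: 50/38 = 1.3158 bits/symbol


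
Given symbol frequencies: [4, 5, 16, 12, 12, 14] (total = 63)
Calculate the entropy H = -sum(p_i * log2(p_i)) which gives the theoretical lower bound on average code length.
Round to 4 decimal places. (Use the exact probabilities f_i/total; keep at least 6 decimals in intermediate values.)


Per-symbol terms -p_i * log2(p_i) with p_i = f_i/63:
  p = 4/63 = 0.063492: log2(p) = -3.977280, -p*log2(p) = 0.252526
  p = 5/63 = 0.079365: log2(p) = -3.655352, -p*log2(p) = 0.290107
  p = 16/63 = 0.253968: log2(p) = -1.977280, -p*log2(p) = 0.502166
  p = 12/63 = 0.190476: log2(p) = -2.392317, -p*log2(p) = 0.455680
  p = 12/63 = 0.190476: log2(p) = -2.392317, -p*log2(p) = 0.455680
  p = 14/63 = 0.222222: log2(p) = -2.169925, -p*log2(p) = 0.482206
H = 0.252526 + 0.290107 + 0.502166 + 0.455680 + 0.455680 + 0.482206 = 2.438365

H = 2.4384 bits/symbol


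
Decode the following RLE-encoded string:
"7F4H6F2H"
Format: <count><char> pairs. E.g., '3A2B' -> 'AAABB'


Expanding each <count><char> pair:
  7F -> 'FFFFFFF'
  4H -> 'HHHH'
  6F -> 'FFFFFF'
  2H -> 'HH'

Decoded = FFFFFFFHHHHFFFFFFHH


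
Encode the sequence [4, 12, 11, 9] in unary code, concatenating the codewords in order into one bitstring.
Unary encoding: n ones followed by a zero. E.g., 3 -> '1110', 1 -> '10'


Encode each number as n ones followed by a terminating 0:
  4 -> 11110 (5 bits)
  12 -> 1111111111110 (13 bits)
  11 -> 111111111110 (12 bits)
  9 -> 1111111110 (10 bits)
Total length = 5 + 13 + 12 + 10 = 40 bits.

Unary([4, 12, 11, 9]) = 1111011111111111101111111111101111111110 (40 bits)


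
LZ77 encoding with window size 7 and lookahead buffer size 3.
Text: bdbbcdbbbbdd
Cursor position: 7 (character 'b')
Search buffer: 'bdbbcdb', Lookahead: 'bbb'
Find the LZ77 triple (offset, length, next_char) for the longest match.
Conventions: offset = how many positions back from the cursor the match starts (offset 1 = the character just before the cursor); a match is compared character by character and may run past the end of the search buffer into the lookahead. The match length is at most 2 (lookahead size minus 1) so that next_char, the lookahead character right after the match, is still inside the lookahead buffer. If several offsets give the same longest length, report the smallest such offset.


Try each offset into the search buffer:
  offset=1 (pos 6, char 'b'): match length 2
  offset=2 (pos 5, char 'd'): match length 0
  offset=3 (pos 4, char 'c'): match length 0
  offset=4 (pos 3, char 'b'): match length 1
  offset=5 (pos 2, char 'b'): match length 2
  offset=6 (pos 1, char 'd'): match length 0
  offset=7 (pos 0, char 'b'): match length 1
Longest match has length 2, found at offsets 1, 5; take the smallest, offset 1.
next_char = character at position 7 + 2 = 9 -> 'b'

Best match: offset=1, length=2 (matching 'bb' starting at position 6)
LZ77 triple: (1, 2, 'b')


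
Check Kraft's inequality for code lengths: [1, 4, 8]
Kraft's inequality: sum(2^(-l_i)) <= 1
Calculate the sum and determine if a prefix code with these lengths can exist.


Sum = 2^(-1) + 2^(-4) + 2^(-8)
    = 0.5 + 0.0625 + 0.00390625
    = 145/256 = 0.56640625
Since 0.56640625 <= 1, Kraft's inequality IS satisfied.
A prefix code with these lengths CAN exist.

Kraft sum = 0.56640625. Satisfied.


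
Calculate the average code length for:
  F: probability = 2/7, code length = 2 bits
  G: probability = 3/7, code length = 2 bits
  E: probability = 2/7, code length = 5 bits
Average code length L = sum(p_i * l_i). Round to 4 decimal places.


Weighted contributions p_i * l_i:
  F: (2/7) * 2 = 4/7
  G: (3/7) * 2 = 6/7
  E: (2/7) * 5 = 10/7
Sum = (4 + 6 + 10)/7 = 20/7

L = 20/7 = 2.8571 bits/symbol


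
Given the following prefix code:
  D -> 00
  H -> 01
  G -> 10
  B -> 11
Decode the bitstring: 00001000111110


Decoding step by step:
Bits 00 -> D
Bits 00 -> D
Bits 10 -> G
Bits 00 -> D
Bits 11 -> B
Bits 11 -> B
Bits 10 -> G


Decoded message: DDGDBBG


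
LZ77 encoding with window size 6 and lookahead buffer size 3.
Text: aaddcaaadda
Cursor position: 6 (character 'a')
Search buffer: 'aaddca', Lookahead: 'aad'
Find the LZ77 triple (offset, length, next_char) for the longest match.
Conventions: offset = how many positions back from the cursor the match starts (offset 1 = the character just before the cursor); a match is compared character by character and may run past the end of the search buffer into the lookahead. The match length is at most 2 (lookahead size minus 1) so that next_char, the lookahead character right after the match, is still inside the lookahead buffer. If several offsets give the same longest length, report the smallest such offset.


Try each offset into the search buffer:
  offset=1 (pos 5, char 'a'): match length 2
  offset=2 (pos 4, char 'c'): match length 0
  offset=3 (pos 3, char 'd'): match length 0
  offset=4 (pos 2, char 'd'): match length 0
  offset=5 (pos 1, char 'a'): match length 1
  offset=6 (pos 0, char 'a'): match length 2
Longest match has length 2, found at offsets 1, 6; take the smallest, offset 1.
next_char = character at position 6 + 2 = 8 -> 'd'

Best match: offset=1, length=2 (matching 'aa' starting at position 5)
LZ77 triple: (1, 2, 'd')


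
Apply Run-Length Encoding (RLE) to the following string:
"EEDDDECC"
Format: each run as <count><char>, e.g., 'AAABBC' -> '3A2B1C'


Scanning runs left to right:
  i=0: run of 'E' x 2 -> '2E'
  i=2: run of 'D' x 3 -> '3D'
  i=5: run of 'E' x 1 -> '1E'
  i=6: run of 'C' x 2 -> '2C'

RLE = 2E3D1E2C


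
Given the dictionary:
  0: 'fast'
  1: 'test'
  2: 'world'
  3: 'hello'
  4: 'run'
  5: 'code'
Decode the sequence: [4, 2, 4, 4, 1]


Look up each index in the dictionary:
  4 -> 'run'
  2 -> 'world'
  4 -> 'run'
  4 -> 'run'
  1 -> 'test'

Decoded: "run world run run test"


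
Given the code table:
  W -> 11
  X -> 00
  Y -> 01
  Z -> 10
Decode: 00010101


Decoding:
00 -> X
01 -> Y
01 -> Y
01 -> Y


Result: XYYY


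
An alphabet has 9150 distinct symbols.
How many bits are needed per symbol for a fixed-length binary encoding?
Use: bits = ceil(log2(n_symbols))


log2(9150) = 13.1596
Bracket: 2^13 = 8192 < 9150 <= 2^14 = 16384
So ceil(log2(9150)) = 14

bits = ceil(log2(9150)) = ceil(13.1596) = 14 bits


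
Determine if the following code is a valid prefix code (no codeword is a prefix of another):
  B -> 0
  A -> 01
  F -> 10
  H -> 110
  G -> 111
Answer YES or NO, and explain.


Checking each pair (does one codeword prefix another?):
  B='0' vs A='01': prefix -- VIOLATION

NO -- this is NOT a valid prefix code. B (0) is a prefix of A (01).


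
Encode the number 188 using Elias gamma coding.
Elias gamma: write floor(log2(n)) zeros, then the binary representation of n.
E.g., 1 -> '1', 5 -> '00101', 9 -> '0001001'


num_bits = floor(log2(188)) + 1 = 8
leading_zeros = num_bits - 1 = 7
binary(188) = 10111100

Elias gamma(188) = '0000000' + '10111100' = 000000010111100 (15 bits)


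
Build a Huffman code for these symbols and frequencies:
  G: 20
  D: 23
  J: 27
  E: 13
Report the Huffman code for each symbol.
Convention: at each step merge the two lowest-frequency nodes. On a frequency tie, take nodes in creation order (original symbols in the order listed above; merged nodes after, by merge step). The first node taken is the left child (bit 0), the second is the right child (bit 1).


Huffman tree construction:
Step 1: Merge E(13) + G(20) = 33
Step 2: Merge D(23) + J(27) = 50
Step 3: Merge (E+G)(33) + (D+J)(50) = 83
Read each symbol's code off the tree from the root (left child = 0, right child = 1).

Codes:
  G: 01 (length 2)
  D: 10 (length 2)
  J: 11 (length 2)
  E: 00 (length 2)
Average code length: 166/83 = 2.0000 bits/symbol


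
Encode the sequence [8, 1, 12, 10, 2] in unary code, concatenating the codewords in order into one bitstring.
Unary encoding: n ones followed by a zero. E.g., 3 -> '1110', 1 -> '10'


Encode each number as n ones followed by a terminating 0:
  8 -> 111111110 (9 bits)
  1 -> 10 (2 bits)
  12 -> 1111111111110 (13 bits)
  10 -> 11111111110 (11 bits)
  2 -> 110 (3 bits)
Total length = 9 + 2 + 13 + 11 + 3 = 38 bits.

Unary([8, 1, 12, 10, 2]) = 11111111010111111111111011111111110110 (38 bits)


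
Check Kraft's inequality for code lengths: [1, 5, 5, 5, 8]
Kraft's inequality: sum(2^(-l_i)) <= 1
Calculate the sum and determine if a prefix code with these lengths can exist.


Sum = 2^(-1) + 2^(-5) + 2^(-5) + 2^(-5) + 2^(-8)
    = 0.5 + 0.03125 + 0.03125 + 0.03125 + 0.00390625
    = 153/256 = 0.59765625
Since 0.59765625 <= 1, Kraft's inequality IS satisfied.
A prefix code with these lengths CAN exist.

Kraft sum = 0.59765625. Satisfied.


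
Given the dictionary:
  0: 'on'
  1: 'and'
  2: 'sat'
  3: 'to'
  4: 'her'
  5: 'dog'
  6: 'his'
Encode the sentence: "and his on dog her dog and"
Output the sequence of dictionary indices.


Look up each word in the dictionary:
  'and' -> 1
  'his' -> 6
  'on' -> 0
  'dog' -> 5
  'her' -> 4
  'dog' -> 5
  'and' -> 1

Encoded: [1, 6, 0, 5, 4, 5, 1]


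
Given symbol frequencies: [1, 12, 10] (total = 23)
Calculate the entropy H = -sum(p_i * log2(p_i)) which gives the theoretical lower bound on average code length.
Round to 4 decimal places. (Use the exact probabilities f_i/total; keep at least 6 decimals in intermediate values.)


Per-symbol terms -p_i * log2(p_i) with p_i = f_i/23:
  p = 1/23 = 0.043478: log2(p) = -4.523562, -p*log2(p) = 0.196677
  p = 12/23 = 0.521739: log2(p) = -0.938599, -p*log2(p) = 0.489704
  p = 10/23 = 0.434783: log2(p) = -1.201634, -p*log2(p) = 0.522450
H = 0.196677 + 0.489704 + 0.522450 = 1.208831

H = 1.2088 bits/symbol


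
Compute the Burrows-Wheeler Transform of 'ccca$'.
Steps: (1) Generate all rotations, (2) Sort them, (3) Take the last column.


Rotations (sorted):
  0: $ccca -> last char: a
  1: a$ccc -> last char: c
  2: ca$cc -> last char: c
  3: cca$c -> last char: c
  4: ccca$ -> last char: $


BWT = accc$


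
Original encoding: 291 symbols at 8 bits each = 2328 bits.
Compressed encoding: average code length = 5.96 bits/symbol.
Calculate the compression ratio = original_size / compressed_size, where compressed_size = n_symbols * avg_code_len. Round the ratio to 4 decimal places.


original_size = n_symbols * orig_bits = 291 * 8 = 2328 bits
compressed_size = n_symbols * avg_code_len = 291 * 5.96 = 1734.36 bits
ratio = original_size / compressed_size = 2328 / 1734.36 = 1.3423

Compression ratio = 1.3423


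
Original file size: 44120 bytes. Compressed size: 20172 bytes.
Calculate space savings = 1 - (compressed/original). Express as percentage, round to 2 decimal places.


ratio = compressed/original = 20172/44120 = 0.457208
savings = 1 - ratio = 1 - 0.457208 = 0.542792
as a percentage: 0.542792 * 100 = 54.28%

Space savings = 1 - 20172/44120 = 54.28%


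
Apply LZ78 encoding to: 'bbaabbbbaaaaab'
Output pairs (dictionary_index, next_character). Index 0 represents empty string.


LZ78 encoding steps:
Dictionary: {0: ''}
Step 1: w='' (idx 0), next='b' -> output (0, 'b'), add 'b' as idx 1
Step 2: w='b' (idx 1), next='a' -> output (1, 'a'), add 'ba' as idx 2
Step 3: w='' (idx 0), next='a' -> output (0, 'a'), add 'a' as idx 3
Step 4: w='b' (idx 1), next='b' -> output (1, 'b'), add 'bb' as idx 4
Step 5: w='bb' (idx 4), next='a' -> output (4, 'a'), add 'bba' as idx 5
Step 6: w='a' (idx 3), next='a' -> output (3, 'a'), add 'aa' as idx 6
Step 7: w='aa' (idx 6), next='b' -> output (6, 'b'), add 'aab' as idx 7


Encoded: [(0, 'b'), (1, 'a'), (0, 'a'), (1, 'b'), (4, 'a'), (3, 'a'), (6, 'b')]


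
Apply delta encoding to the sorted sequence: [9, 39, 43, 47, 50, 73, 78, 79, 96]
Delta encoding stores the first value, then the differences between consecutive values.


First value: 9
Deltas:
  39 - 9 = 30
  43 - 39 = 4
  47 - 43 = 4
  50 - 47 = 3
  73 - 50 = 23
  78 - 73 = 5
  79 - 78 = 1
  96 - 79 = 17


Delta encoded: [9, 30, 4, 4, 3, 23, 5, 1, 17]


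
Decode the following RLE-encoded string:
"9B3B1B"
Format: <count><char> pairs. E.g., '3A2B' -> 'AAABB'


Expanding each <count><char> pair:
  9B -> 'BBBBBBBBB'
  3B -> 'BBB'
  1B -> 'B'

Decoded = BBBBBBBBBBBBB


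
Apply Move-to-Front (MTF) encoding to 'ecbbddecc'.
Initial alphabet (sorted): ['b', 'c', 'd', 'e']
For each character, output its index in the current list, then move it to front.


MTF encoding:
'e': index 3 in ['b', 'c', 'd', 'e'] -> ['e', 'b', 'c', 'd']
'c': index 2 in ['e', 'b', 'c', 'd'] -> ['c', 'e', 'b', 'd']
'b': index 2 in ['c', 'e', 'b', 'd'] -> ['b', 'c', 'e', 'd']
'b': index 0 in ['b', 'c', 'e', 'd'] -> ['b', 'c', 'e', 'd']
'd': index 3 in ['b', 'c', 'e', 'd'] -> ['d', 'b', 'c', 'e']
'd': index 0 in ['d', 'b', 'c', 'e'] -> ['d', 'b', 'c', 'e']
'e': index 3 in ['d', 'b', 'c', 'e'] -> ['e', 'd', 'b', 'c']
'c': index 3 in ['e', 'd', 'b', 'c'] -> ['c', 'e', 'd', 'b']
'c': index 0 in ['c', 'e', 'd', 'b'] -> ['c', 'e', 'd', 'b']


Output: [3, 2, 2, 0, 3, 0, 3, 3, 0]


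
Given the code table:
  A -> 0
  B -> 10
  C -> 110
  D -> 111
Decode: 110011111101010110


Decoding:
110 -> C
0 -> A
111 -> D
111 -> D
0 -> A
10 -> B
10 -> B
110 -> C


Result: CADDABBC


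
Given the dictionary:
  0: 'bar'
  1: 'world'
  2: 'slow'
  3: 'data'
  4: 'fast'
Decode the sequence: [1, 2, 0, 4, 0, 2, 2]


Look up each index in the dictionary:
  1 -> 'world'
  2 -> 'slow'
  0 -> 'bar'
  4 -> 'fast'
  0 -> 'bar'
  2 -> 'slow'
  2 -> 'slow'

Decoded: "world slow bar fast bar slow slow"


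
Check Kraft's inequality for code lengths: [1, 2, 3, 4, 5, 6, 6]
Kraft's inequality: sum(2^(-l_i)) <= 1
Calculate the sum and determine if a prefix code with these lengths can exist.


Sum = 2^(-1) + 2^(-2) + 2^(-3) + 2^(-4) + 2^(-5) + 2^(-6) + 2^(-6)
    = 0.5 + 0.25 + 0.125 + 0.0625 + 0.03125 + 0.015625 + 0.015625
    = 64/64 = 1.0
Since 1.0 <= 1, Kraft's inequality IS satisfied.
A prefix code with these lengths CAN exist.

Kraft sum = 1.0. Satisfied.


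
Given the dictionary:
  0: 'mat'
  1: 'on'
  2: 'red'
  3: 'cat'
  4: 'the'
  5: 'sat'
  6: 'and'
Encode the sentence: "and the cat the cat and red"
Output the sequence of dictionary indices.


Look up each word in the dictionary:
  'and' -> 6
  'the' -> 4
  'cat' -> 3
  'the' -> 4
  'cat' -> 3
  'and' -> 6
  'red' -> 2

Encoded: [6, 4, 3, 4, 3, 6, 2]
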